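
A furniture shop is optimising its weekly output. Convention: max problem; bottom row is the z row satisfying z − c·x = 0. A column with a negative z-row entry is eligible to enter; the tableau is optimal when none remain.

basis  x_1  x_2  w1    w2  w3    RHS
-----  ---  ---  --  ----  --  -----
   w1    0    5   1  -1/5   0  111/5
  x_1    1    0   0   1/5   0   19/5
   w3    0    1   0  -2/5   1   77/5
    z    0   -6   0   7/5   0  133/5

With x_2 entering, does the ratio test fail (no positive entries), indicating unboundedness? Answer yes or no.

no

Column x_2 has positive entries in row(s) 1, 3, so the ratio test bounds it — not unbounded.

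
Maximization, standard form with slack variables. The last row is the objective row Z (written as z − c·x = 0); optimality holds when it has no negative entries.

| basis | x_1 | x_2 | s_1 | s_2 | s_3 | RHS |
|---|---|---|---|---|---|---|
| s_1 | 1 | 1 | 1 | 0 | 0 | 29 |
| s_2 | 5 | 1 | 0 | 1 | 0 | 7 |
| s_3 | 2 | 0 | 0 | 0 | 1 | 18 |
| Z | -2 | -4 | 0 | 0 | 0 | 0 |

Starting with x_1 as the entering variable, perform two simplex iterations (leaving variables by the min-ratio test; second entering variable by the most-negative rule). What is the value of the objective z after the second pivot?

28

Ratio test on column x_1 — row 1: 29/1 = 29; row 2: 7/5 = 7/5; row 3: 18/2 = 9. Minimum is 7/5 at row 2 (s_2 leaves); pivot element 5.
Pivot on row 2; the Z-row RHS becomes 0 − (-2)·(7/5) = 14/5.
Next entering variable (most negative Z-row entry -18/5): x_2.
Ratio test on column x_2 — row 1: (138/5)/(4/5) = 69/2; row 2: (7/5)/(1/5) = 7; row 3: entry -2/5 ≤ 0. Minimum is 7 at row 2 (x_1 leaves); pivot element 1/5.
After the second pivot the Z-row RHS is 14/5 − (-18/5)·7 = 28.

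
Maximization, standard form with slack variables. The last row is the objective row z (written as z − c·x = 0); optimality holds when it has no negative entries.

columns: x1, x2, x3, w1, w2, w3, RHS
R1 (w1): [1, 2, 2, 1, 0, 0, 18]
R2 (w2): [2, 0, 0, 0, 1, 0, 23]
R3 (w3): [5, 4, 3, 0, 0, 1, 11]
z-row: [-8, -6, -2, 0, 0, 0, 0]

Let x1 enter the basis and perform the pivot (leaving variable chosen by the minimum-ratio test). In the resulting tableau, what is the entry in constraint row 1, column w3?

Ratio test on column x1 — row 1: 18/1 = 18; row 2: 23/2 = 23/2; row 3: 11/5 = 11/5. Minimum is 11/5 at row 3 (w3 leaves); pivot element 5.
Divide row 3 by 5; eliminate column x1 from the other rows.
Row 1 update in column w3: 0 − 1·(1/5) = -1/5.

-1/5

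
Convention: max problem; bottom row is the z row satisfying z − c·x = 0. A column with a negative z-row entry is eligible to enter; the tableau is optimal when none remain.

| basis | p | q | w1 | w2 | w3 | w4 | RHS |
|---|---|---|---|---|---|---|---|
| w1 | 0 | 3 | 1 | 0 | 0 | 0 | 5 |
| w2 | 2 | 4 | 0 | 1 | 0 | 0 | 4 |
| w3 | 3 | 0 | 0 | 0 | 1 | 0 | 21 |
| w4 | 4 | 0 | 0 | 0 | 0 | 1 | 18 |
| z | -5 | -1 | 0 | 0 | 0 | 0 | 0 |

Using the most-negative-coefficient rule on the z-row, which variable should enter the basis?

Negative z-row entries: p: -5, q: -1.
The most negative is -5 in column p, so p enters.

p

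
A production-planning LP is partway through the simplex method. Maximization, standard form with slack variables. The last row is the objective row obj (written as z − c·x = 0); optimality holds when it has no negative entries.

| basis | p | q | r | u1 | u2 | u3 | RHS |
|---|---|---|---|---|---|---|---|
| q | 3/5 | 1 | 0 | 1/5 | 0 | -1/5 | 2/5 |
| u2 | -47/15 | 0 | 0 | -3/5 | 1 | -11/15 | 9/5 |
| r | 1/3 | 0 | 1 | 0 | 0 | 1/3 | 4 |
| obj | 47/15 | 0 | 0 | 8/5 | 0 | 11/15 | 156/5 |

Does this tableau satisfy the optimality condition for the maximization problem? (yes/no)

Every obj-row coefficient is ≥ 0, so the tableau is optimal.

yes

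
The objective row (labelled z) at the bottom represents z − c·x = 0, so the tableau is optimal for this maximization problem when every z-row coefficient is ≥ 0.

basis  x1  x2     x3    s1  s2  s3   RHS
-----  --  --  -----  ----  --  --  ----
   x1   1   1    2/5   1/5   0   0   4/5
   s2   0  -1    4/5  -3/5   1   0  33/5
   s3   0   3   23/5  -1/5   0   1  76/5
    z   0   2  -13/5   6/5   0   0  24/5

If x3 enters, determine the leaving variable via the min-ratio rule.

Column x3 entries and ratios — x1: (4/5)/(2/5) = 2; s2: (33/5)/(4/5) = 33/4; s3: (76/5)/(23/5) = 76/23.
Smallest ratio is 2 in the row of x1, so x1 leaves.

x1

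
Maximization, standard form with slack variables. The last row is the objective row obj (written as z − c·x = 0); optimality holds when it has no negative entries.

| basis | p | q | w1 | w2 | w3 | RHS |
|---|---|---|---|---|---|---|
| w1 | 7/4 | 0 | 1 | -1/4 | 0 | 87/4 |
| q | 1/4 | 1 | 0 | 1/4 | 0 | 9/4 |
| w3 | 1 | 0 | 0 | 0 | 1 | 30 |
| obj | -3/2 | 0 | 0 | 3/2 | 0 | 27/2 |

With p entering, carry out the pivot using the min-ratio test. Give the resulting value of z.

27

Ratio test on column p — row 1: (87/4)/(7/4) = 87/7; row 2: (9/4)/(1/4) = 9; row 3: 30/1 = 30. Minimum is 9 at row 2 (q leaves); pivot element 1/4.
Pivot on row 2; the obj-row RHS becomes 27/2 − (-3/2)·9 = 27.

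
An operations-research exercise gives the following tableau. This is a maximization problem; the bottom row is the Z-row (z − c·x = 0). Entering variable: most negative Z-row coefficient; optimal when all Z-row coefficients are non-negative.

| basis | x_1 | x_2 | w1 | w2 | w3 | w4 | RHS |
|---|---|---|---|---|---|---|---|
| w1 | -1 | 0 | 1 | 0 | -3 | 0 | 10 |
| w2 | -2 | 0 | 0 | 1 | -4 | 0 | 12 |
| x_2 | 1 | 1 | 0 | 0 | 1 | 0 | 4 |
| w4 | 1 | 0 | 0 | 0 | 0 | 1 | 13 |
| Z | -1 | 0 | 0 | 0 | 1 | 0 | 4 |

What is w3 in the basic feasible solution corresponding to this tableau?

w3 is not in the basis, so in the current basic feasible solution w3 = 0.

0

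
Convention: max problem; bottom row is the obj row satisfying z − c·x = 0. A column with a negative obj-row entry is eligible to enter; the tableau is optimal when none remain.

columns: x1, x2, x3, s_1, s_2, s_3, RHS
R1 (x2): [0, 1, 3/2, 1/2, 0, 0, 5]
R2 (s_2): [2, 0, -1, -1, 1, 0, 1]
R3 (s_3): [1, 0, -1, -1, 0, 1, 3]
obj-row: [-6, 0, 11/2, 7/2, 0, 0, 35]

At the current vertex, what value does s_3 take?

3

s_3 is basic (row 3); its value is the RHS of that row, 3.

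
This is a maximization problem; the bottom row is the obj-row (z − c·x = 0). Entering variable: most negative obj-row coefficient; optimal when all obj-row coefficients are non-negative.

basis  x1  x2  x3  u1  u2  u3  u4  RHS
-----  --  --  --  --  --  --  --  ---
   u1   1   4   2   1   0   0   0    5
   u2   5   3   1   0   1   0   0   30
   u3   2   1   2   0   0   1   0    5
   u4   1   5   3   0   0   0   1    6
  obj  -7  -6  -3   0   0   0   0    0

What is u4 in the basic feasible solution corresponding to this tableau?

6

u4 is basic (row 4); its value is the RHS of that row, 6.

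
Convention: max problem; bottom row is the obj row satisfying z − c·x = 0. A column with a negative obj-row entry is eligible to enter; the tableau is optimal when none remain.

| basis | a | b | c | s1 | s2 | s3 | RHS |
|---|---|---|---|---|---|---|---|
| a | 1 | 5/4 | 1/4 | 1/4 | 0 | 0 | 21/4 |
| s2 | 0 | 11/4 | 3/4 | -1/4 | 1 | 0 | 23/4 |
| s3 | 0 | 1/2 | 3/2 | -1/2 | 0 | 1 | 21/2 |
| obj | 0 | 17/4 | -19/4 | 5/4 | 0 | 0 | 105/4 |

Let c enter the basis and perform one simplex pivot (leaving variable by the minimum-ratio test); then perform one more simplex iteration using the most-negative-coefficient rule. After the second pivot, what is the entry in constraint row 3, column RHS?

21/2

Ratio test on column c — row 1: (21/4)/(1/4) = 21; row 2: (23/4)/(3/4) = 23/3; row 3: (21/2)/(3/2) = 7. Minimum is 7 at row 3 (s3 leaves); pivot element 3/2.
Divide row 3 by 3/2; eliminate column c from the other rows.
Second iteration: most negative obj-row entry is -1/3 in column s1, so s1 enters.
Ratio test on column s1 — row 1: (7/2)/(1/3) = 21/2; row 2: entry 0 ≤ 0; row 3: entry -1/3 ≤ 0. Minimum is 21/2 at row 1 (a leaves); pivot element 1/3.
Divide row 1 by 1/3; eliminate column s1 from the other rows.
After both pivots, the entry at constraint row 3, column RHS is 21/2.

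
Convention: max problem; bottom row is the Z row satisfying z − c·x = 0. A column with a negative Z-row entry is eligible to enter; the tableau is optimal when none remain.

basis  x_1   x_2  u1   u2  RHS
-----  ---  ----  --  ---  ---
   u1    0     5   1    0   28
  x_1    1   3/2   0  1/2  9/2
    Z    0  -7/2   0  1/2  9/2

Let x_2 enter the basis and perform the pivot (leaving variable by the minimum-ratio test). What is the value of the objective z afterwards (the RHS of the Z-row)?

15

Ratio test on column x_2 — row 1: 28/5 = 28/5; row 2: (9/2)/(3/2) = 3. Minimum is 3 at row 2 (x_1 leaves); pivot element 3/2.
Pivot on row 2; the Z-row RHS becomes 9/2 − (-7/2)·3 = 15.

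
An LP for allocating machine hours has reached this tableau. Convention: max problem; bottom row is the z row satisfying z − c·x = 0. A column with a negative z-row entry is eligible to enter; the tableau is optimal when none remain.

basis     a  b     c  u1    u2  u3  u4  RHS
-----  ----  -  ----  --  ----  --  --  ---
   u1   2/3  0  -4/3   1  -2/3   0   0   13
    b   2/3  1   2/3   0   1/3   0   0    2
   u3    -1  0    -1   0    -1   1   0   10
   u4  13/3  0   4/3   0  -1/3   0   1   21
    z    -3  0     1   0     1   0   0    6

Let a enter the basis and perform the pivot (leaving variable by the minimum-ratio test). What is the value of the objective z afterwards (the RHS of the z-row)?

15

Ratio test on column a — row 1: 13/(2/3) = 39/2; row 2: 2/(2/3) = 3; row 3: entry -1 ≤ 0; row 4: 21/(13/3) = 63/13. Minimum is 3 at row 2 (b leaves); pivot element 2/3.
Pivot on row 2; the z-row RHS becomes 6 − (-3)·3 = 15.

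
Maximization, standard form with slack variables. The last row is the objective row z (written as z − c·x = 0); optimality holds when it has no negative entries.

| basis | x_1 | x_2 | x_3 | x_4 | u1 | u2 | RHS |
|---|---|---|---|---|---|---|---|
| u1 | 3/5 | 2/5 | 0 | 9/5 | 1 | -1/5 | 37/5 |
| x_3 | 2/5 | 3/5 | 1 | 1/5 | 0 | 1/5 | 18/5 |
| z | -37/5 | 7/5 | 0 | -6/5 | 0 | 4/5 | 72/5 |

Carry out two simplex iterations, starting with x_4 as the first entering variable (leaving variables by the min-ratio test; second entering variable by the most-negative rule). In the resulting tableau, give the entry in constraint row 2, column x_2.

5/3

Ratio test on column x_4 — row 1: (37/5)/(9/5) = 37/9; row 2: (18/5)/(1/5) = 18. Minimum is 37/9 at row 1 (u1 leaves); pivot element 9/5.
Divide row 1 by 9/5; eliminate column x_4 from the other rows.
Second iteration: most negative z-row entry is -7 in column x_1, so x_1 enters.
Ratio test on column x_1 — row 1: (37/9)/(1/3) = 37/3; row 2: (25/9)/(1/3) = 25/3. Minimum is 25/3 at row 2 (x_3 leaves); pivot element 1/3.
Divide row 2 by 1/3; eliminate column x_1 from the other rows.
After both pivots, the entry at constraint row 2, column x_2 is 5/3.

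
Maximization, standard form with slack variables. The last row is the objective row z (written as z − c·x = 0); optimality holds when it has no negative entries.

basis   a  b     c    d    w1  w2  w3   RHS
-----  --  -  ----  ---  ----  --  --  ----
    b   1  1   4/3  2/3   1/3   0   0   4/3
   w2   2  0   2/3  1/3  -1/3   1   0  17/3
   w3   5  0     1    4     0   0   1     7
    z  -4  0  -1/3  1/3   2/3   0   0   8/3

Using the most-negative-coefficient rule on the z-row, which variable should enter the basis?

a

Negative z-row entries: a: -4, c: -1/3.
The most negative is -4 in column a, so a enters.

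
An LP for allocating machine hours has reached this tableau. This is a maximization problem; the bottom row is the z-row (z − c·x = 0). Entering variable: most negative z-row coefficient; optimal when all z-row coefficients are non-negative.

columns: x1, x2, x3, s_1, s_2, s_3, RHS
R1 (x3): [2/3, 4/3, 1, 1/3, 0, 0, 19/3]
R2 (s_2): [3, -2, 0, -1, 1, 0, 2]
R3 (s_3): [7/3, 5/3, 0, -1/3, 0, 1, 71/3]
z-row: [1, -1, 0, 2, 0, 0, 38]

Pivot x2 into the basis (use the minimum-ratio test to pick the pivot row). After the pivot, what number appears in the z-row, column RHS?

Ratio test on column x2 — row 1: (19/3)/(4/3) = 19/4; row 2: entry -2 ≤ 0; row 3: (71/3)/(5/3) = 71/5. Minimum is 19/4 at row 1 (x3 leaves); pivot element 4/3.
Divide row 1 by 4/3; eliminate column x2 from the other rows.
z-row update in column RHS: 38 − (-1)·(19/4) = 171/4.

171/4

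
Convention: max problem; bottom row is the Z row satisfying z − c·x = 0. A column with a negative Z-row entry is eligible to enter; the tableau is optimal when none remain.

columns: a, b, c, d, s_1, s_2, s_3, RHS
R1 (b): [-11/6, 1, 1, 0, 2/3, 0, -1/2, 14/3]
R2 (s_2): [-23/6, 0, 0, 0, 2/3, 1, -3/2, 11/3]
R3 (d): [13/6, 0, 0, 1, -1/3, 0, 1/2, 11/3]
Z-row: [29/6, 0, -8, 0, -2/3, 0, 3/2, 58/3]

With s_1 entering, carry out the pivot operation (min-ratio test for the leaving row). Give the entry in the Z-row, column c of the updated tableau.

Ratio test on column s_1 — row 1: (14/3)/(2/3) = 7; row 2: (11/3)/(2/3) = 11/2; row 3: entry -1/3 ≤ 0. Minimum is 11/2 at row 2 (s_2 leaves); pivot element 2/3.
Divide row 2 by 2/3; eliminate column s_1 from the other rows.
Z-row update in column c: -8 − (-2/3)·0 = -8.

-8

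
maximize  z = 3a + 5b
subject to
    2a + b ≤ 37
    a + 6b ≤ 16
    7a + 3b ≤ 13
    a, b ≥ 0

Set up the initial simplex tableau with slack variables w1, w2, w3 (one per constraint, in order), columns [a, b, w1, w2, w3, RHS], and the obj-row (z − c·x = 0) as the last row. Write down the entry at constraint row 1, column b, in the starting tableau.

1

Constraint 1 has coefficient 1 on b.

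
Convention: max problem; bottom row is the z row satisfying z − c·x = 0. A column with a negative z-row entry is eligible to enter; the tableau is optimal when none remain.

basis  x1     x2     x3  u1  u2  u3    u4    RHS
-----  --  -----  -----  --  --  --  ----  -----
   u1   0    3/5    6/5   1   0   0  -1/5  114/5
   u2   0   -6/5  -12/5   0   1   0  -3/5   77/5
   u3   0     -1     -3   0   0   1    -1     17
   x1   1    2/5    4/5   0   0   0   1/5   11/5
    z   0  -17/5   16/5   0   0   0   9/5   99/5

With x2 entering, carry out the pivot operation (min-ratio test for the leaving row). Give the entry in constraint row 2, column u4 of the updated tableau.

0

Ratio test on column x2 — row 1: (114/5)/(3/5) = 38; row 2: entry -6/5 ≤ 0; row 3: entry -1 ≤ 0; row 4: (11/5)/(2/5) = 11/2. Minimum is 11/2 at row 4 (x1 leaves); pivot element 2/5.
Divide row 4 by 2/5; eliminate column x2 from the other rows.
Row 2 update in column u4: -3/5 − (-6/5)·(1/2) = 0.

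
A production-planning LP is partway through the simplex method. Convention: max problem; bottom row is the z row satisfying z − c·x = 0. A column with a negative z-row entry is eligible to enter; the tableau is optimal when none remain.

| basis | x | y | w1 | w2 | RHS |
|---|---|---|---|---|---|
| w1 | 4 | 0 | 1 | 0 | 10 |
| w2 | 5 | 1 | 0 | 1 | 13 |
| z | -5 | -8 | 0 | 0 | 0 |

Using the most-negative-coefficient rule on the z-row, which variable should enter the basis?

Negative z-row entries: x: -5, y: -8.
The most negative is -8 in column y, so y enters.

y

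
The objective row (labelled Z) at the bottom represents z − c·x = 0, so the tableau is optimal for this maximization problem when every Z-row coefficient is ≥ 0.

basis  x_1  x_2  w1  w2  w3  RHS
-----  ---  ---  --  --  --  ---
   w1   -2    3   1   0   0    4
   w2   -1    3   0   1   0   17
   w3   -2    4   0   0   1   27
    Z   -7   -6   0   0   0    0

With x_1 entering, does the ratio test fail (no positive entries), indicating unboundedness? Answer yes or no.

Every constraint-row entry in column x_1 is ≤ 0, so increasing x_1 is unbounded.

yes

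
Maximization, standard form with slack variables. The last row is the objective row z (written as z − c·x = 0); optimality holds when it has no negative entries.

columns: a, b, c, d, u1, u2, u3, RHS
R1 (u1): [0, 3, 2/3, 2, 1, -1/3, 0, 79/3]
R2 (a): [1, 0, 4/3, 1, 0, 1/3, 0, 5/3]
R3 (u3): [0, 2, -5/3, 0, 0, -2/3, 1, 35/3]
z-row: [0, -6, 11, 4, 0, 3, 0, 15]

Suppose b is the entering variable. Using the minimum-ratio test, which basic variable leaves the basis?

u3

Column b entries and ratios — u1: (79/3)/3 = 79/9; a: 0 ≤ 0, skip; u3: (35/3)/2 = 35/6.
Smallest ratio is 35/6 in the row of u3, so u3 leaves.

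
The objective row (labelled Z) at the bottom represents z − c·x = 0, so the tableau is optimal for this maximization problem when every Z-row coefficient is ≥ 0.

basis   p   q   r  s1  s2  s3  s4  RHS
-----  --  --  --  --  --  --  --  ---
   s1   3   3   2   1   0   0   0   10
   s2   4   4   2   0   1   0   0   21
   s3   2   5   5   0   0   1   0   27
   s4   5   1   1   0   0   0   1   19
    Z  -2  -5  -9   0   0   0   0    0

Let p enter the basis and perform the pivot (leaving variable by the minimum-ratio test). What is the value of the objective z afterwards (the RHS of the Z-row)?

Ratio test on column p — row 1: 10/3 = 10/3; row 2: 21/4 = 21/4; row 3: 27/2 = 27/2; row 4: 19/5 = 19/5. Minimum is 10/3 at row 1 (s1 leaves); pivot element 3.
Pivot on row 1; the Z-row RHS becomes 0 − (-2)·(10/3) = 20/3.

20/3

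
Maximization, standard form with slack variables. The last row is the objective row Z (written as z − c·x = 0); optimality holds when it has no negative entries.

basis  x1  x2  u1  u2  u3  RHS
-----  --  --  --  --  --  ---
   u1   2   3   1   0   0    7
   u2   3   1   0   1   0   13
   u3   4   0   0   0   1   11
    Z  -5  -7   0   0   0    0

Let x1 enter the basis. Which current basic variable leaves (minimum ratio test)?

Column x1 entries and ratios — u1: 7/2 = 7/2; u2: 13/3 = 13/3; u3: 11/4 = 11/4.
Smallest ratio is 11/4 in the row of u3, so u3 leaves.

u3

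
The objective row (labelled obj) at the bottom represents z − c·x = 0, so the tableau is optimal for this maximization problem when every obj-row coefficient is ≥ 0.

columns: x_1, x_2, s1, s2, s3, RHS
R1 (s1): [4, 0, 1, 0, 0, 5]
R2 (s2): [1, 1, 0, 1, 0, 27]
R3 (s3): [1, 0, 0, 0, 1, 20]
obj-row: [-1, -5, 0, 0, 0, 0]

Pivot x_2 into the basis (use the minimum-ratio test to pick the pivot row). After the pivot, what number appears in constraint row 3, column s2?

0

Ratio test on column x_2 — row 1: entry 0 ≤ 0; row 2: 27/1 = 27; row 3: entry 0 ≤ 0. Minimum is 27 at row 2 (s2 leaves); pivot element 1.
Divide row 2 by 1; eliminate column x_2 from the other rows.
Row 3 update in column s2: 0 − 0·1 = 0.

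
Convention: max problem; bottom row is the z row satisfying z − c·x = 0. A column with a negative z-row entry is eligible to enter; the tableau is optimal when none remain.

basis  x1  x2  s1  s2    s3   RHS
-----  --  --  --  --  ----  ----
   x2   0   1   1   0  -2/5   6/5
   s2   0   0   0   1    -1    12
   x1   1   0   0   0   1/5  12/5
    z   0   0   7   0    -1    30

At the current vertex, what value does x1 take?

x1 is basic (row 3); its value is the RHS of that row, 12/5.

12/5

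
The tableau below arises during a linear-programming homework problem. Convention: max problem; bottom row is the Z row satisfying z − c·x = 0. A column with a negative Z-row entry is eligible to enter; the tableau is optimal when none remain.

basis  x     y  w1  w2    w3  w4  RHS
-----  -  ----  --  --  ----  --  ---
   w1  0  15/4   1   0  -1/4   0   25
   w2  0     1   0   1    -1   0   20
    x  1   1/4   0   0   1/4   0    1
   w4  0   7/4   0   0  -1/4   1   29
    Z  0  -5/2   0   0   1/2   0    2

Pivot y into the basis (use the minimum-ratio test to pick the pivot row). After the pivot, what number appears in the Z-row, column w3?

3

Ratio test on column y — row 1: 25/(15/4) = 20/3; row 2: 20/1 = 20; row 3: 1/(1/4) = 4; row 4: 29/(7/4) = 116/7. Minimum is 4 at row 3 (x leaves); pivot element 1/4.
Divide row 3 by 1/4; eliminate column y from the other rows.
Z-row update in column w3: 1/2 − (-5/2)·1 = 3.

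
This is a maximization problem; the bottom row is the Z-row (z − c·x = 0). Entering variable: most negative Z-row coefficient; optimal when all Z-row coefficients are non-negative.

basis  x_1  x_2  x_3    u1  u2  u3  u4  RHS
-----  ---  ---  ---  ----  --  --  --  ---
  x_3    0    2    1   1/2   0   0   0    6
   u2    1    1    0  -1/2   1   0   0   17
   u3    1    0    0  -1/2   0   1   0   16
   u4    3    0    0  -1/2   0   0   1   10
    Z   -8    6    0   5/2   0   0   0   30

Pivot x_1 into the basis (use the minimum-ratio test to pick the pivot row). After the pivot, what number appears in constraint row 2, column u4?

Ratio test on column x_1 — row 1: entry 0 ≤ 0; row 2: 17/1 = 17; row 3: 16/1 = 16; row 4: 10/3 = 10/3. Minimum is 10/3 at row 4 (u4 leaves); pivot element 3.
Divide row 4 by 3; eliminate column x_1 from the other rows.
Row 2 update in column u4: 0 − 1·(1/3) = -1/3.

-1/3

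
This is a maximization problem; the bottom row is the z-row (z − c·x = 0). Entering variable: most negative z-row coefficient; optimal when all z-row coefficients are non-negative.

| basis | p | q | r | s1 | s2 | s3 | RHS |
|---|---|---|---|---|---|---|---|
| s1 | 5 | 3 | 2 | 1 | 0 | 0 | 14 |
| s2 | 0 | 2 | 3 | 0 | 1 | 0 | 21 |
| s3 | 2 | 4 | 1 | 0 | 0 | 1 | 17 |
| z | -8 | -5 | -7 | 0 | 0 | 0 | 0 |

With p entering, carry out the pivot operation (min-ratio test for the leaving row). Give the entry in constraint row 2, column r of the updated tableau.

3

Ratio test on column p — row 1: 14/5 = 14/5; row 2: entry 0 ≤ 0; row 3: 17/2 = 17/2. Minimum is 14/5 at row 1 (s1 leaves); pivot element 5.
Divide row 1 by 5; eliminate column p from the other rows.
Row 2 update in column r: 3 − 0·(2/5) = 3.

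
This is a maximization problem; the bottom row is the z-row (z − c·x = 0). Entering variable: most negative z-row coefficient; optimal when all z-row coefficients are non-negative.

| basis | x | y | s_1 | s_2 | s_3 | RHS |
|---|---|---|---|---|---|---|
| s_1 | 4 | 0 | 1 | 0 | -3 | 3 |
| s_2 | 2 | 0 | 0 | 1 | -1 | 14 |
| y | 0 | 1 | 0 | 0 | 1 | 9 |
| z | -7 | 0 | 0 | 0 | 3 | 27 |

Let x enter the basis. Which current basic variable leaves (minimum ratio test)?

Column x entries and ratios — s_1: 3/4 = 3/4; s_2: 14/2 = 7; y: 0 ≤ 0, skip.
Smallest ratio is 3/4 in the row of s_1, so s_1 leaves.

s_1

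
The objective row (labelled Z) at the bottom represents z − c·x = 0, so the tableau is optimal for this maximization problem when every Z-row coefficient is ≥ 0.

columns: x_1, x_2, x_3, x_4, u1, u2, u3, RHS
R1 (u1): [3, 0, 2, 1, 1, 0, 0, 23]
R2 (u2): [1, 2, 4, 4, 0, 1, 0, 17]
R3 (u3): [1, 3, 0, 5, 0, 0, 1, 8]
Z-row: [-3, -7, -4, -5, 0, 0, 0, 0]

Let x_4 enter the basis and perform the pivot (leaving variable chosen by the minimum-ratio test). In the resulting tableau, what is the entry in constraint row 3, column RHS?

8/5

Ratio test on column x_4 — row 1: 23/1 = 23; row 2: 17/4 = 17/4; row 3: 8/5 = 8/5. Minimum is 8/5 at row 3 (u3 leaves); pivot element 5.
Divide row 3 by 5; eliminate column x_4 from the other rows.
In the new row 3, the RHS entry is the old entry divided by the pivot: 8/5 = 8/5.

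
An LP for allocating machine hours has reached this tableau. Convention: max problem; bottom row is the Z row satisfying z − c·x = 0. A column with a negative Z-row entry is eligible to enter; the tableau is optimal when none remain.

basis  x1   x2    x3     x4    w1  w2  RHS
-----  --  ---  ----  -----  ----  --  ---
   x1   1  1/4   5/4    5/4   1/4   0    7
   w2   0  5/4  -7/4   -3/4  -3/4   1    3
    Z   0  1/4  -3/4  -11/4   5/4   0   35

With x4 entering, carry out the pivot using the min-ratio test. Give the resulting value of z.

252/5

Ratio test on column x4 — row 1: 7/(5/4) = 28/5; row 2: entry -3/4 ≤ 0. Minimum is 28/5 at row 1 (x1 leaves); pivot element 5/4.
Pivot on row 1; the Z-row RHS becomes 35 − (-11/4)·(28/5) = 252/5.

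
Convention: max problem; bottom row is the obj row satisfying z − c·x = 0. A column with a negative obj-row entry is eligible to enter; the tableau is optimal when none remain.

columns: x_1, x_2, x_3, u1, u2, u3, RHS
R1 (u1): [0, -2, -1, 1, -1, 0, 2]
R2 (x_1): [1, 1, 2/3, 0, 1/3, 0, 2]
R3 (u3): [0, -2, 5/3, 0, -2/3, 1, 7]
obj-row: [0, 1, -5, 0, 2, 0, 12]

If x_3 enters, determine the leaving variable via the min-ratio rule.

Column x_3 entries and ratios — u1: -1 ≤ 0, skip; x_1: 2/(2/3) = 3; u3: 7/(5/3) = 21/5.
Smallest ratio is 3 in the row of x_1, so x_1 leaves.

x_1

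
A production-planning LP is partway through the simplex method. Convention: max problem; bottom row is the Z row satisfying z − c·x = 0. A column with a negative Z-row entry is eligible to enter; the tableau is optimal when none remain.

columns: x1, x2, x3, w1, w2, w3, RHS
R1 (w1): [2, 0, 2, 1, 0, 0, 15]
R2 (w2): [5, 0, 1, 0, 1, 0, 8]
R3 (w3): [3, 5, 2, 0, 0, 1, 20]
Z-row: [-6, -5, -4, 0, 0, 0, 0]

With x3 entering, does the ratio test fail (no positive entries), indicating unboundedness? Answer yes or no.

no

Column x3 has positive entries in row(s) 1, 2, 3, so the ratio test bounds it — not unbounded.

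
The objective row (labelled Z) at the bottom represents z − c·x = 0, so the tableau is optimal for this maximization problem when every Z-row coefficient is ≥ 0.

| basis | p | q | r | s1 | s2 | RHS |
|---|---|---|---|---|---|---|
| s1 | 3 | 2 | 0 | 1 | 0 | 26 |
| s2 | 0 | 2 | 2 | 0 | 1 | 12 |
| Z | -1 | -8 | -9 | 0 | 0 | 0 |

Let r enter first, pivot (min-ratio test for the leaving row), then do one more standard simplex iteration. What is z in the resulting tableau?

Ratio test on column r — row 1: entry 0 ≤ 0; row 2: 12/2 = 6. Minimum is 6 at row 2 (s2 leaves); pivot element 2.
Pivot on row 2; the Z-row RHS becomes 0 − (-9)·6 = 54.
Next entering variable (most negative Z-row entry -1): p.
Ratio test on column p — row 1: 26/3 = 26/3; row 2: entry 0 ≤ 0. Minimum is 26/3 at row 1 (s1 leaves); pivot element 3.
After the second pivot the Z-row RHS is 54 − (-1)·(26/3) = 188/3.

188/3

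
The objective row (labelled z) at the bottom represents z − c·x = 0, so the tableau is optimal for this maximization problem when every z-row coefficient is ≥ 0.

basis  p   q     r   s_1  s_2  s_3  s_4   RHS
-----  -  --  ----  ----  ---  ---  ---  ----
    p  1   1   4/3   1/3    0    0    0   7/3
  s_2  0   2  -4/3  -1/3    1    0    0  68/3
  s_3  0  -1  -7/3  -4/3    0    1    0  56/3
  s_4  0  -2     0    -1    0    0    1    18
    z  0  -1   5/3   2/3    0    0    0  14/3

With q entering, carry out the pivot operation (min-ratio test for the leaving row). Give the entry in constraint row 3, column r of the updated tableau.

Ratio test on column q — row 1: (7/3)/1 = 7/3; row 2: (68/3)/2 = 34/3; row 3: entry -1 ≤ 0; row 4: entry -2 ≤ 0. Minimum is 7/3 at row 1 (p leaves); pivot element 1.
Divide row 1 by 1; eliminate column q from the other rows.
Row 3 update in column r: -7/3 − (-1)·(4/3) = -1.

-1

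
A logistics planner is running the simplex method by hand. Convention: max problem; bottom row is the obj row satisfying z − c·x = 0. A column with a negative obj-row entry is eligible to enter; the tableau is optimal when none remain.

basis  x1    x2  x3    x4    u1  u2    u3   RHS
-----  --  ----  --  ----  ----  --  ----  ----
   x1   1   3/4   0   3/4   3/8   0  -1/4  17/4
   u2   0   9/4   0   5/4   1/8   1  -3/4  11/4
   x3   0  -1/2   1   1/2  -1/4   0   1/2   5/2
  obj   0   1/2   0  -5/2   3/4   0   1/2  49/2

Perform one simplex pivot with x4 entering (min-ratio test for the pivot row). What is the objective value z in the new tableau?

Ratio test on column x4 — row 1: (17/4)/(3/4) = 17/3; row 2: (11/4)/(5/4) = 11/5; row 3: (5/2)/(1/2) = 5. Minimum is 11/5 at row 2 (u2 leaves); pivot element 5/4.
Pivot on row 2; the obj-row RHS becomes 49/2 − (-5/2)·(11/5) = 30.

30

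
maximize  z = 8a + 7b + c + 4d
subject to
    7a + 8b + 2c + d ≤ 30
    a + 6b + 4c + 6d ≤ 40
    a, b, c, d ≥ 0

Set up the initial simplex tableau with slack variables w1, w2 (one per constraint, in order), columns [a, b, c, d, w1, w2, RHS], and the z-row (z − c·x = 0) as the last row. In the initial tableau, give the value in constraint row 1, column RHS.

The RHS of constraint 1 is b_1 = 30.

30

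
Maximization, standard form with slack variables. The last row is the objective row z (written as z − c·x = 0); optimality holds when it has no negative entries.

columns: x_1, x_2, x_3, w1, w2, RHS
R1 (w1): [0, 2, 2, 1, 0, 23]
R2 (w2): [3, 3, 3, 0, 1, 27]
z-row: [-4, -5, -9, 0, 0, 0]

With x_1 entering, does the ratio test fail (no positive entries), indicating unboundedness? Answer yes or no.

no

Column x_1 has positive entries in row(s) 2, so the ratio test bounds it — not unbounded.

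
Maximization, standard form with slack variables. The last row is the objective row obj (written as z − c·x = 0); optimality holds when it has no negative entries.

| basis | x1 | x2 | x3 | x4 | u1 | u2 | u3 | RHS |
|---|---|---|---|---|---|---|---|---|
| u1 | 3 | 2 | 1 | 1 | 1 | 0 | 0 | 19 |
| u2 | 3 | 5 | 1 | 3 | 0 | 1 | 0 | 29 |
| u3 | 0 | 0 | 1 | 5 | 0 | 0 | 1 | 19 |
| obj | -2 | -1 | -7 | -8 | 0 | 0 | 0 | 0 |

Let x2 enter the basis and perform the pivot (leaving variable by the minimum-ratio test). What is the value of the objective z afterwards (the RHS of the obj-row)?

Ratio test on column x2 — row 1: 19/2 = 19/2; row 2: 29/5 = 29/5; row 3: entry 0 ≤ 0. Minimum is 29/5 at row 2 (u2 leaves); pivot element 5.
Pivot on row 2; the obj-row RHS becomes 0 − (-1)·(29/5) = 29/5.

29/5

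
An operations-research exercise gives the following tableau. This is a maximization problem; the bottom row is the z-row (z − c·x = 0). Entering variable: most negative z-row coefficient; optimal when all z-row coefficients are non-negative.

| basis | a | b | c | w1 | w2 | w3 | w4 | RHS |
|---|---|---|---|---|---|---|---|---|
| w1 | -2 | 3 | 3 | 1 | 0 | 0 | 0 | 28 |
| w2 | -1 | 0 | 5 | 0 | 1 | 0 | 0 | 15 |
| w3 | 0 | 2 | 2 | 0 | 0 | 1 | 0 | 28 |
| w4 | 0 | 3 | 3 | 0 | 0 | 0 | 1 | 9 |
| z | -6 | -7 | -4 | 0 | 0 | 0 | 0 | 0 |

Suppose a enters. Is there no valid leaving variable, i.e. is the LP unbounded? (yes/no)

yes

Every constraint-row entry in column a is ≤ 0, so increasing a is unbounded.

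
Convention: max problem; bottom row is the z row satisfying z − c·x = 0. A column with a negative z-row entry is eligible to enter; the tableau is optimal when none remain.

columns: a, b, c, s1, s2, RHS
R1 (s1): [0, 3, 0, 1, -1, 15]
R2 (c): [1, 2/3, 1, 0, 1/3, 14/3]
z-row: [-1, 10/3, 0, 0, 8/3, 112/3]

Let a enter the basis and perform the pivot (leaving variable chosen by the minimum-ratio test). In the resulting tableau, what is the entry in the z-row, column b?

4

Ratio test on column a — row 1: entry 0 ≤ 0; row 2: (14/3)/1 = 14/3. Minimum is 14/3 at row 2 (c leaves); pivot element 1.
Divide row 2 by 1; eliminate column a from the other rows.
z-row update in column b: 10/3 − (-1)·(2/3) = 4.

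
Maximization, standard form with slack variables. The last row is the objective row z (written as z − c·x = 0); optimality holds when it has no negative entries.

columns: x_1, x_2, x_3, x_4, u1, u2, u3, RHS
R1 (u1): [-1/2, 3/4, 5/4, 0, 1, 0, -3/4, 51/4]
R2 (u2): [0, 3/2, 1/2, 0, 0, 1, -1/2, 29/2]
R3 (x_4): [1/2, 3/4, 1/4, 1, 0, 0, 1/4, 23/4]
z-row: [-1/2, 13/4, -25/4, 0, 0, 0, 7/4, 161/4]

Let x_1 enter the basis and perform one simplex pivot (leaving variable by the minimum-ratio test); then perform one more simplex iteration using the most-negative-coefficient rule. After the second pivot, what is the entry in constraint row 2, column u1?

-1/3

Ratio test on column x_1 — row 1: entry -1/2 ≤ 0; row 2: entry 0 ≤ 0; row 3: (23/4)/(1/2) = 23/2. Minimum is 23/2 at row 3 (x_4 leaves); pivot element 1/2.
Divide row 3 by 1/2; eliminate column x_1 from the other rows.
Second iteration: most negative z-row entry is -6 in column x_3, so x_3 enters.
Ratio test on column x_3 — row 1: (37/2)/(3/2) = 37/3; row 2: (29/2)/(1/2) = 29; row 3: (23/2)/(1/2) = 23. Minimum is 37/3 at row 1 (u1 leaves); pivot element 3/2.
Divide row 1 by 3/2; eliminate column x_3 from the other rows.
After both pivots, the entry at constraint row 2, column u1 is -1/3.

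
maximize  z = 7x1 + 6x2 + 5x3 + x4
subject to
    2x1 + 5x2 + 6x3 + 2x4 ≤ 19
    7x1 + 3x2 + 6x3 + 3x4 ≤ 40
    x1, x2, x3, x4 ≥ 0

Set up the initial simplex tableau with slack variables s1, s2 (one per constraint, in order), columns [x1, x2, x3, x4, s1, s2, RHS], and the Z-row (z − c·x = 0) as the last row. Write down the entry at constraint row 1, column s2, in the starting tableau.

0

Slack s2 belongs to constraint 2; its column is the unit vector e_2, so the entry in row 1 is 0.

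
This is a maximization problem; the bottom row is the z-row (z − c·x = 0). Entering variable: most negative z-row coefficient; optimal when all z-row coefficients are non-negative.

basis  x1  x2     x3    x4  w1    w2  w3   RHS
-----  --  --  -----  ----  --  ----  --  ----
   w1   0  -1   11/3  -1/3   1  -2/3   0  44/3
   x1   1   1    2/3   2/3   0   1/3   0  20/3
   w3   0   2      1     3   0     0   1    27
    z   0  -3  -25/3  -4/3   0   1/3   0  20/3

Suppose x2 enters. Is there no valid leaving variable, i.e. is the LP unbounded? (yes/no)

Column x2 has positive entries in row(s) 2, 3, so the ratio test bounds it — not unbounded.

no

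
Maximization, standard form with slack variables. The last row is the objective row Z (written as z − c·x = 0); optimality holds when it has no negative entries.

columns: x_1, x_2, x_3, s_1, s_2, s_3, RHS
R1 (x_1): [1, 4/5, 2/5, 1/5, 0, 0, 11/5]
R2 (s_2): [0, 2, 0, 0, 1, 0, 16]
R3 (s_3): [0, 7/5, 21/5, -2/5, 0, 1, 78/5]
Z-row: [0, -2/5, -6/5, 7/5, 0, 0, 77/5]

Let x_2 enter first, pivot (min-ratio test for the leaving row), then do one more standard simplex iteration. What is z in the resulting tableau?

Ratio test on column x_2 — row 1: (11/5)/(4/5) = 11/4; row 2: 16/2 = 8; row 3: (78/5)/(7/5) = 78/7. Minimum is 11/4 at row 1 (x_1 leaves); pivot element 4/5.
Pivot on row 1; the Z-row RHS becomes 77/5 − (-2/5)·(11/4) = 33/2.
Next entering variable (most negative Z-row entry -1): x_3.
Ratio test on column x_3 — row 1: (11/4)/(1/2) = 11/2; row 2: entry -1 ≤ 0; row 3: (47/4)/(7/2) = 47/14. Minimum is 47/14 at row 3 (s_3 leaves); pivot element 7/2.
After the second pivot the Z-row RHS is 33/2 − (-1)·(47/14) = 139/7.

139/7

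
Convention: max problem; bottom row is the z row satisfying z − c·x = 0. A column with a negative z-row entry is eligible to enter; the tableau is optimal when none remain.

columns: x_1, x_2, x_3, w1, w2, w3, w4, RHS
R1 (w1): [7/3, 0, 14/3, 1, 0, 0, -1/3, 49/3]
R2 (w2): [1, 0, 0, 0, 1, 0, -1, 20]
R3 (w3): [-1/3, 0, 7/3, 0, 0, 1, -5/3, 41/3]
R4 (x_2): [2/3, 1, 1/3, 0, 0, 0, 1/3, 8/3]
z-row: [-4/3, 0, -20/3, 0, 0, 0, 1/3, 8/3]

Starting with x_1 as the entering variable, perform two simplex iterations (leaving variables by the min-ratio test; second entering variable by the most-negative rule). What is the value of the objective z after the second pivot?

20

Ratio test on column x_1 — row 1: (49/3)/(7/3) = 7; row 2: 20/1 = 20; row 3: entry -1/3 ≤ 0; row 4: (8/3)/(2/3) = 4. Minimum is 4 at row 4 (x_2 leaves); pivot element 2/3.
Pivot on row 4; the z-row RHS becomes 8/3 − (-4/3)·4 = 8.
Next entering variable (most negative z-row entry -6): x_3.
Ratio test on column x_3 — row 1: 7/(7/2) = 2; row 2: entry -1/2 ≤ 0; row 3: 15/(5/2) = 6; row 4: 4/(1/2) = 8. Minimum is 2 at row 1 (w1 leaves); pivot element 7/2.
After the second pivot the z-row RHS is 8 − (-6)·2 = 20.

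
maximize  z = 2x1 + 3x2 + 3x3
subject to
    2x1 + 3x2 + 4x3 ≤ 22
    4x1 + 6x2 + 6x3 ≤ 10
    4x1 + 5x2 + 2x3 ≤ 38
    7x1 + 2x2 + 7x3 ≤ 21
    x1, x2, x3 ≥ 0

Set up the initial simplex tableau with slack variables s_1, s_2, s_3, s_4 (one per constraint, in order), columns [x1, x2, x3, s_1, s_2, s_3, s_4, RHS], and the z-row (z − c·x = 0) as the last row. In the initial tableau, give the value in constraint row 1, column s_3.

0

Slack s_3 belongs to constraint 3; its column is the unit vector e_3, so the entry in row 1 is 0.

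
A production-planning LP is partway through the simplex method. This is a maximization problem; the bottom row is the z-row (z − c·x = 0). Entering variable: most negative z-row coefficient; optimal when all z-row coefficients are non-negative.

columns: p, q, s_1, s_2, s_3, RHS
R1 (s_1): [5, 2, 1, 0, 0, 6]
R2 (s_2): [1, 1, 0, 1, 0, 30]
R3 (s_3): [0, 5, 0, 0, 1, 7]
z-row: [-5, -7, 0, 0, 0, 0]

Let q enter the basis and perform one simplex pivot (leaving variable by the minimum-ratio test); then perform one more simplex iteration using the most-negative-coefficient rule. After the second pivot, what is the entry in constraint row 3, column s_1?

Ratio test on column q — row 1: 6/2 = 3; row 2: 30/1 = 30; row 3: 7/5 = 7/5. Minimum is 7/5 at row 3 (s_3 leaves); pivot element 5.
Divide row 3 by 5; eliminate column q from the other rows.
Second iteration: most negative z-row entry is -5 in column p, so p enters.
Ratio test on column p — row 1: (16/5)/5 = 16/25; row 2: (143/5)/1 = 143/5; row 3: entry 0 ≤ 0. Minimum is 16/25 at row 1 (s_1 leaves); pivot element 5.
Divide row 1 by 5; eliminate column p from the other rows.
After both pivots, the entry at constraint row 3, column s_1 is 0.

0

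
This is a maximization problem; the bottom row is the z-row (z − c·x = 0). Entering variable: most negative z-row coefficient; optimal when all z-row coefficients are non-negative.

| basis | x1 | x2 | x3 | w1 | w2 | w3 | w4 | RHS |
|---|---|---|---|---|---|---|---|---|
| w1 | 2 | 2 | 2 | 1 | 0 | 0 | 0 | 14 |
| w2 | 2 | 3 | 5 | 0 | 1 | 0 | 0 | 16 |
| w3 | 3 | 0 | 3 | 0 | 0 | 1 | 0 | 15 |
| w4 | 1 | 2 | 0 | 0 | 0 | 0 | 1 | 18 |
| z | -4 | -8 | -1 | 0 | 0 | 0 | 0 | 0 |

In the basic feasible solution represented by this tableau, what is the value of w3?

w3 is basic (row 3); its value is the RHS of that row, 15.

15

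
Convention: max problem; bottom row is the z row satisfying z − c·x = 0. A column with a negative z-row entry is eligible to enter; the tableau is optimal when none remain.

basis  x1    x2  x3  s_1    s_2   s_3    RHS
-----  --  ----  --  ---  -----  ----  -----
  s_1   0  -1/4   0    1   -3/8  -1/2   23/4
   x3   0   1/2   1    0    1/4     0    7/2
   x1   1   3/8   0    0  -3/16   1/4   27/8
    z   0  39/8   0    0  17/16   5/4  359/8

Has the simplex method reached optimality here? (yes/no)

Every z-row coefficient is ≥ 0, so the tableau is optimal.

yes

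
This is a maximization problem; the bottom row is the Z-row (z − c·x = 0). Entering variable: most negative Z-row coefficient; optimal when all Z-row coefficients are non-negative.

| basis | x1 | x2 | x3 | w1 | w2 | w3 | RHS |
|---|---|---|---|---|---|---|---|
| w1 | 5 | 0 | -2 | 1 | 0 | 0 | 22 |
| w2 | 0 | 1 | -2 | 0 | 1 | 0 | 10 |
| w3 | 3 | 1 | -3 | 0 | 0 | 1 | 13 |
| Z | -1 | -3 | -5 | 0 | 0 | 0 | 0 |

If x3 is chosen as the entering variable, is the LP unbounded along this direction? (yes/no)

Every constraint-row entry in column x3 is ≤ 0, so increasing x3 is unbounded.

yes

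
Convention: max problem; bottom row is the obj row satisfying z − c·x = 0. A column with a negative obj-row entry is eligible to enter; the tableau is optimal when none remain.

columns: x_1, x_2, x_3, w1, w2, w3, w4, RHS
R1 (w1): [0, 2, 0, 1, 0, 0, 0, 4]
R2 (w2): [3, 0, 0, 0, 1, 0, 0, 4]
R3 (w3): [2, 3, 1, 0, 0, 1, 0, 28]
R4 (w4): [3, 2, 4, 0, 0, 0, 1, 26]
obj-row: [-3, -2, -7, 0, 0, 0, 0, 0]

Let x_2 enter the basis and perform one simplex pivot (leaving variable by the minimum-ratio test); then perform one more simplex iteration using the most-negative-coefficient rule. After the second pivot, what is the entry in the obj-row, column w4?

Ratio test on column x_2 — row 1: 4/2 = 2; row 2: entry 0 ≤ 0; row 3: 28/3 = 28/3; row 4: 26/2 = 13. Minimum is 2 at row 1 (w1 leaves); pivot element 2.
Divide row 1 by 2; eliminate column x_2 from the other rows.
Second iteration: most negative obj-row entry is -7 in column x_3, so x_3 enters.
Ratio test on column x_3 — row 1: entry 0 ≤ 0; row 2: entry 0 ≤ 0; row 3: 22/1 = 22; row 4: 22/4 = 11/2. Minimum is 11/2 at row 4 (w4 leaves); pivot element 4.
Divide row 4 by 4; eliminate column x_3 from the other rows.
After both pivots, the entry at the obj-row, column w4 is 7/4.

7/4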